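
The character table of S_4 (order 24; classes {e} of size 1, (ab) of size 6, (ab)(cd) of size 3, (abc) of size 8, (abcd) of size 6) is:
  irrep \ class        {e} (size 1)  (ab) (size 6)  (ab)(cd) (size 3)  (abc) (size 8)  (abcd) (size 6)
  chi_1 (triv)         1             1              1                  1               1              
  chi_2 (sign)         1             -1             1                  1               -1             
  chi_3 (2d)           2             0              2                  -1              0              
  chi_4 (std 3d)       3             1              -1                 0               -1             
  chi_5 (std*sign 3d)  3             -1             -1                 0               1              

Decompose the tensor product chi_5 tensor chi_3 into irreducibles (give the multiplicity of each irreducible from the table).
chi_5 tensor chi_3 = chi_4 + chi_5 (all other irreducibles have multiplicity 0).

Details: The character of a tensor product is the pointwise product (chi_5 * chi_3)(C) = chi_5(C) * chi_3(C):
  {e}: (3)*(2), (ab): (-1)*(0), (ab)(cd): (-1)*(2), (abc): (0)*(-1), (abcd): (1)*(0)
so (chi_5 * chi_3) takes values
  {e} -> 6, (ab) -> 0, (ab)(cd) -> -2, (abc) -> 0, (abcd) -> 0.
Now take the inner product of this character with each irreducible chi from the table, <chi_5*chi_3, chi> = (1/24) sum_C |C| (chi_5*chi_3)(C) conj(chi(C)):
  <chi_5*chi_3, chi_1> = (1/24)[1*(6)*conj(1) + 6*(0)*conj(1) + 3*(-2)*conj(1) + 8*(0)*conj(1) + 6*(0)*conj(1)]
      = (1/24)[(6) + (0) + (-6) + (0) + (0)] = 0/24 = 0
  <chi_5*chi_3, chi_2> = (1/24)[1*(6)*conj(1) + 6*(0)*conj(-1) + 3*(-2)*conj(1) + 8*(0)*conj(1) + 6*(0)*conj(-1)]
      = (1/24)[(6) + (0) + (-6) + (0) + (0)] = 0/24 = 0
  <chi_5*chi_3, chi_3> = (1/24)[1*(6)*conj(2) + 6*(0)*conj(0) + 3*(-2)*conj(2) + 8*(0)*conj(-1) + 6*(0)*conj(0)]
      = (1/24)[(12) + (0) + (-12) + (0) + (0)] = 0/24 = 0
  <chi_5*chi_3, chi_4> = (1/24)[1*(6)*conj(3) + 6*(0)*conj(1) + 3*(-2)*conj(-1) + 8*(0)*conj(0) + 6*(0)*conj(-1)]
      = (1/24)[(18) + (0) + (6) + (0) + (0)] = 24/24 = 1
  <chi_5*chi_3, chi_5> = (1/24)[1*(6)*conj(3) + 6*(0)*conj(-1) + 3*(-2)*conj(-1) + 8*(0)*conj(0) + 6*(0)*conj(1)]
      = (1/24)[(18) + (0) + (6) + (0) + (0)] = 24/24 = 1
Hence the multiplicities are chi_4: 1, chi_5: 1. Dimension check: dim(chi_5)*dim(chi_3) = 3*2 = 6 and sum (mult * dim) = 1*3 + 1*3 = 6.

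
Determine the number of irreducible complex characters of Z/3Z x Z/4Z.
12

Details: The number of irreducible complex representations of a finite group equals its number of conjugacy classes. Z/3Z x Z/4Z is abelian of order 12, so every element is its own conjugacy class: 12 classes, so Z/3Z x Z/4Z (order 12) has exactly 12 irreducible complex representations.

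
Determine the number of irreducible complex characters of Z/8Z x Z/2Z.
16

Solution. The number of irreducible complex representations of a finite group equals its number of conjugacy classes. Z/8Z x Z/2Z is abelian of order 16, so every element is its own conjugacy class: 16 classes, so Z/8Z x Z/2Z (order 16) has exactly 16 irreducible complex representations.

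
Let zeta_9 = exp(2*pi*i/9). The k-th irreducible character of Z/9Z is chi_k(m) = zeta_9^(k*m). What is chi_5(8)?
chi_5(8) = zeta_9^40 = exp(8*I*pi/9)

Why: chi_5(8) = zeta_9^(5*8) = zeta_9^40. Since zeta_9^9 = 1, this equals zeta_9^4 = exp(2*pi*i*4/9) = exp(8*I*pi/9).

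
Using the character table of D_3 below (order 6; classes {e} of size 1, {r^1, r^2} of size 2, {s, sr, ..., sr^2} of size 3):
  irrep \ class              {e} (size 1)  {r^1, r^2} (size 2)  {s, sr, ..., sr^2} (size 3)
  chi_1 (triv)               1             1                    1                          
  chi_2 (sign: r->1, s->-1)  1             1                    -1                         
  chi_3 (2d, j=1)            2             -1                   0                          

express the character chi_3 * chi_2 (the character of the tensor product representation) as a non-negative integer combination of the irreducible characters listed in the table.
chi_3 tensor chi_2 = chi_3 (all other irreducibles have multiplicity 0).

Proof sketch: The character of a tensor product is the pointwise product (chi_3 * chi_2)(C) = chi_3(C) * chi_2(C):
  {e}: (2)*(1), {r^1, r^2}: (-1)*(1), {s, sr, ..., sr^2}: (0)*(-1)
so (chi_3 * chi_2) takes values
  {e} -> 2, {r^1, r^2} -> -1, {s, sr, ..., sr^2} -> 0.
Now take the inner product of this character with each irreducible chi from the table, <chi_3*chi_2, chi> = (1/6) sum_C |C| (chi_3*chi_2)(C) conj(chi(C)):
  <chi_3*chi_2, chi_1> = (1/6)[1*(2)*conj(1) + 2*(-1)*conj(1) + 3*(0)*conj(1)]
      = (1/6)[(2) + (-2) + (0)] = 0/6 = 0
  <chi_3*chi_2, chi_2> = (1/6)[1*(2)*conj(1) + 2*(-1)*conj(1) + 3*(0)*conj(-1)]
      = (1/6)[(2) + (-2) + (0)] = 0/6 = 0
  <chi_3*chi_2, chi_3> = (1/6)[1*(2)*conj(2) + 2*(-1)*conj(-1) + 3*(0)*conj(0)]
      = (1/6)[(4) + (2) + (0)] = 6/6 = 1
Hence the multiplicities are chi_3: 1. Dimension check: dim(chi_3)*dim(chi_2) = 2*1 = 2 and sum (mult * dim) = 1*2 = 2.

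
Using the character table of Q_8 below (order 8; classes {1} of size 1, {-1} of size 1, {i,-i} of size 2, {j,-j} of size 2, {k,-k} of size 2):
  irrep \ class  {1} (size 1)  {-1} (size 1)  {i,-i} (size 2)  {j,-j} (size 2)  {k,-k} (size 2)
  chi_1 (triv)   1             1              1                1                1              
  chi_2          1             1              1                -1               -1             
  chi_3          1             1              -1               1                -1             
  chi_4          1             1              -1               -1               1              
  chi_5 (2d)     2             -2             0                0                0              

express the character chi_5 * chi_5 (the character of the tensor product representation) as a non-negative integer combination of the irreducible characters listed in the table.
chi_5 tensor chi_5 = chi_1 + chi_2 + chi_3 + chi_4 (all other irreducibles have multiplicity 0).

Explanation: The character of a tensor product is the pointwise product (chi_5 * chi_5)(C) = chi_5(C) * chi_5(C):
  {1}: (2)*(2), {-1}: (-2)*(-2), {i,-i}: (0)*(0), {j,-j}: (0)*(0), {k,-k}: (0)*(0)
so (chi_5 * chi_5) takes values
  {1} -> 4, {-1} -> 4, {i,-i} -> 0, {j,-j} -> 0, {k,-k} -> 0.
Now take the inner product of this character with each irreducible chi from the table, <chi_5*chi_5, chi> = (1/8) sum_C |C| (chi_5*chi_5)(C) conj(chi(C)):
  <chi_5*chi_5, chi_1> = (1/8)[1*(4)*conj(1) + 1*(4)*conj(1) + 2*(0)*conj(1) + 2*(0)*conj(1) + 2*(0)*conj(1)]
      = (1/8)[(4) + (4) + (0) + (0) + (0)] = 8/8 = 1
  <chi_5*chi_5, chi_2> = (1/8)[1*(4)*conj(1) + 1*(4)*conj(1) + 2*(0)*conj(1) + 2*(0)*conj(-1) + 2*(0)*conj(-1)]
      = (1/8)[(4) + (4) + (0) + (0) + (0)] = 8/8 = 1
  <chi_5*chi_5, chi_3> = (1/8)[1*(4)*conj(1) + 1*(4)*conj(1) + 2*(0)*conj(-1) + 2*(0)*conj(1) + 2*(0)*conj(-1)]
      = (1/8)[(4) + (4) + (0) + (0) + (0)] = 8/8 = 1
  <chi_5*chi_5, chi_4> = (1/8)[1*(4)*conj(1) + 1*(4)*conj(1) + 2*(0)*conj(-1) + 2*(0)*conj(-1) + 2*(0)*conj(1)]
      = (1/8)[(4) + (4) + (0) + (0) + (0)] = 8/8 = 1
  <chi_5*chi_5, chi_5> = (1/8)[1*(4)*conj(2) + 1*(4)*conj(-2) + 2*(0)*conj(0) + 2*(0)*conj(0) + 2*(0)*conj(0)]
      = (1/8)[(8) + (-8) + (0) + (0) + (0)] = 0/8 = 0
Hence the multiplicities are chi_1: 1, chi_2: 1, chi_3: 1, chi_4: 1. Dimension check: dim(chi_5)*dim(chi_5) = 2*2 = 4 and sum (mult * dim) = 1*1 + 1*1 + 1*1 + 1*1 = 4.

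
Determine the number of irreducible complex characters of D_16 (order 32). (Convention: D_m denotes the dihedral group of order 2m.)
11

Reasoning: The number of irreducible complex representations of a finite group equals its number of conjugacy classes. D_16 has 11 conjugacy classes (n/2 + 3 for n even), so D_16 (order 32) has exactly 11 irreducible complex representations.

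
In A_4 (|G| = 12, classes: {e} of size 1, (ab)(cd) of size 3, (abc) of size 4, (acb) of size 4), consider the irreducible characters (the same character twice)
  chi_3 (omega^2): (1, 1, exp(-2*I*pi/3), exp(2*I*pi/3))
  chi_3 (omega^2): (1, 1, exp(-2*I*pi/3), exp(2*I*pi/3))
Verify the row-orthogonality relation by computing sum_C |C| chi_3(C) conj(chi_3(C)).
Sum = 12 = |G| = 12; so <chi_3, chi_3> = 1 (norm-1 confirms irreducibility).

Proof sketch: Compute term by term over conjugacy classes (|C| * chi_3(C) * conj(chi_3(C))):
  1*(1)*conj(1) + 3*(1)*conj(1) + 4*(exp(-2*I*pi/3))*conj(exp(-2*I*pi/3)) + 4*(exp(2*I*pi/3))*conj(exp(2*I*pi/3))
  = (1) + (3) + (4) + (4)
  = 12.
(Exp terms are combined using exp(i*s)*conj(exp(i*t)) = exp(i*(s-t)), and sums of them are collapsed using the identity that for every m > 1 the m distinct m-th roots of unity sum to 0, e.g. 1 + exp(2*I*pi/3) + exp(-2*I*pi/3) = 0.)
Dividing by |G| = 12 gives 12/12 = 1, matching the row-orthogonality relation <chi_3, chi_3> = [chi_3 = chi_3].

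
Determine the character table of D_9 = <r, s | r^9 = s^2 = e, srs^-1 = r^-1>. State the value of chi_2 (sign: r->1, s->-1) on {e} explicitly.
Conjugacy classes: {e} of size 1, {r^1, r^8} of size 2, {r^2, r^7} of size 2, {r^3, r^6} of size 2, {r^4, r^5} of size 2, {s, sr, ..., sr^8} of size 9.
Character table:
  irrep \ class              {e} (size 1)  {r^1, r^8} (size 2)  {r^2, r^7} (size 2)  {r^3, r^6} (size 2)  {r^4, r^5} (size 2)  {s, sr, ..., sr^8} (size 9)
  chi_1 (triv)               1             1                    1                    1                    1                    1                          
  chi_2 (sign: r->1, s->-1)  1             1                    1                    1                    1                    -1                         
  chi_3 (2d, j=1)            2             2*cos(2*pi/9)        2*cos(4*pi/9)        -1                   -2*cos(pi/9)         0                          
  chi_4 (2d, j=2)            2             2*cos(4*pi/9)        -2*cos(pi/9)         -1                   2*cos(2*pi/9)        0                          
  chi_5 (2d, j=3)            2             -1                   -1                   2                    -1                   0                          
  chi_6 (2d, j=4)            2             -2*cos(pi/9)         2*cos(2*pi/9)        -1                   2*cos(4*pi/9)        0                          

Spot check: chi_2 (sign: r->1, s->-1) on {e} = 1.

Solution. D_9 has order 2*9 = 18 with 6 conjugacy classes, hence 6 irreducibles. Sum of squared dims 1 + 1 + 4 + 4 + 4 + 4 = 18 = |G|. Linear characters come from the abelianisation; the 2-dimensional irreps have character r^k -> 2*cos(2*pi*j*k/9), reflections -> 0.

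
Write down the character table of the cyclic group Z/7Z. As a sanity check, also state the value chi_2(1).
Character table of Z/7Z (irreps indexed chi_0,...,chi_6 with chi_k(m) = zeta_7^(k*m), zeta_7 = exp(2*pi*i/7)):
  irrep \ class  {0} (size 1)  {1} (size 1)    {2} (size 1)    {3} (size 1)    {4} (size 1)    {5} (size 1)    {6} (size 1)  
  chi_0          1             1               1               1               1               1               1             
  chi_1          1             exp(2*I*pi/7)   exp(4*I*pi/7)   exp(6*I*pi/7)   exp(-6*I*pi/7)  exp(-4*I*pi/7)  exp(-2*I*pi/7)
  chi_2          1             exp(4*I*pi/7)   exp(-6*I*pi/7)  exp(-2*I*pi/7)  exp(2*I*pi/7)   exp(6*I*pi/7)   exp(-4*I*pi/7)
  chi_3          1             exp(6*I*pi/7)   exp(-2*I*pi/7)  exp(4*I*pi/7)   exp(-4*I*pi/7)  exp(2*I*pi/7)   exp(-6*I*pi/7)
  chi_4          1             exp(-6*I*pi/7)  exp(2*I*pi/7)   exp(-4*I*pi/7)  exp(4*I*pi/7)   exp(-2*I*pi/7)  exp(6*I*pi/7) 
  chi_5          1             exp(-4*I*pi/7)  exp(6*I*pi/7)   exp(2*I*pi/7)   exp(-2*I*pi/7)  exp(-6*I*pi/7)  exp(4*I*pi/7) 
  chi_6          1             exp(-2*I*pi/7)  exp(-4*I*pi/7)  exp(-6*I*pi/7)  exp(6*I*pi/7)   exp(4*I*pi/7)   exp(2*I*pi/7) 

Spot check: chi_2(1) = zeta_7^(2*1) = zeta_7^2 = exp(4*I*pi/7).

Proof sketch: Z/7Z is abelian, so all 7 irreducible complex representations are 1-dimensional. They are given by chi_k(m) = zeta_7^(k*m) for k = 0,...,6. Row orthogonality: sum_m chi_k(m) conj(chi_l(m)) = 7 * [k = l].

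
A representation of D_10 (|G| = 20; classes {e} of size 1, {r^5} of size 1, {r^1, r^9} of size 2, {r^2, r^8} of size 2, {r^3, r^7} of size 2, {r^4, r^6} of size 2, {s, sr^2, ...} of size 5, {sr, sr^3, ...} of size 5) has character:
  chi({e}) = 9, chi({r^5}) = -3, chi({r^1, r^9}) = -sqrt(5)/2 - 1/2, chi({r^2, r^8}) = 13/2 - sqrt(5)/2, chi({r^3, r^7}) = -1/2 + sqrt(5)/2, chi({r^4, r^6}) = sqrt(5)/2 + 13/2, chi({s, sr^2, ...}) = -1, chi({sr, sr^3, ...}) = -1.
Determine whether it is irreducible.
Not irreducible (reducible): <chi, chi> = 14 > 1.

Explanation: <chi, chi> = (1/|G|) sum_C |C| * |chi(C)|^2 = (1/20)[1*|9|^2 + 1*|-3|^2 + 2*|-sqrt(5)/2 - 1/2|^2 + 2*|13/2 - sqrt(5)/2|^2 + 2*|-1/2 + sqrt(5)/2|^2 + 2*|sqrt(5)/2 + 13/2|^2 + 5*|-1|^2 + 5*|-1|^2]
  = (1/20)[(81) + (9) + (sqrt(5) + 3) + (87 - 13*sqrt(5)) + (3 - sqrt(5)) + (13*sqrt(5) + 87) + (5) + (5)] = 280/20 = 14.
A character is irreducible iff <chi, chi> = 1, so this representation is reducible.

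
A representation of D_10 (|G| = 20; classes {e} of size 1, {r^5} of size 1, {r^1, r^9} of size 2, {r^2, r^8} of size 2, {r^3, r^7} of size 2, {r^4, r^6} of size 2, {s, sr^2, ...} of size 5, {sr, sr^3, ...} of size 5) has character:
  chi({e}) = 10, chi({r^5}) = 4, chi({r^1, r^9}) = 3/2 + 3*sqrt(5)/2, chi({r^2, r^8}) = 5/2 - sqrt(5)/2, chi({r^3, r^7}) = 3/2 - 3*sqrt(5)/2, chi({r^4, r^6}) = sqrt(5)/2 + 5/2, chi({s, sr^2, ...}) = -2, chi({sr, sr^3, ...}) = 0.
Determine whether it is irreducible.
Not irreducible (reducible): <chi, chi> = 11 > 1.

Solution. <chi, chi> = (1/|G|) sum_C |C| * |chi(C)|^2 = (1/20)[1*|10|^2 + 1*|4|^2 + 2*|3/2 + 3*sqrt(5)/2|^2 + 2*|5/2 - sqrt(5)/2|^2 + 2*|3/2 - 3*sqrt(5)/2|^2 + 2*|sqrt(5)/2 + 5/2|^2 + 5*|-2|^2 + 5*|0|^2]
  = (1/20)[(100) + (16) + (9*sqrt(5) + 27) + (15 - 5*sqrt(5)) + (27 - 9*sqrt(5)) + (5*sqrt(5) + 15) + (20) + (0)] = 220/20 = 11.
A character is irreducible iff <chi, chi> = 1, so this representation is reducible.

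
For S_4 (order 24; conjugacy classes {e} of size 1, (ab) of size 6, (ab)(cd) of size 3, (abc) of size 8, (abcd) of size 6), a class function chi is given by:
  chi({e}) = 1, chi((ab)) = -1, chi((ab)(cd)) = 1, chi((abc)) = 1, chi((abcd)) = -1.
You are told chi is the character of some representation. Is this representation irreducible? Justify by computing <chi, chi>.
Irreducible: <chi, chi> = 1.

Derivation: <chi, chi> = (1/|G|) sum_C |C| * |chi(C)|^2 = (1/24)[1*|1|^2 + 6*|-1|^2 + 3*|1|^2 + 8*|1|^2 + 6*|-1|^2]
  = (1/24)[(1) + (6) + (3) + (8) + (6)] = 24/24 = 1.
A character is irreducible iff <chi, chi> = 1, so this representation is irreducible.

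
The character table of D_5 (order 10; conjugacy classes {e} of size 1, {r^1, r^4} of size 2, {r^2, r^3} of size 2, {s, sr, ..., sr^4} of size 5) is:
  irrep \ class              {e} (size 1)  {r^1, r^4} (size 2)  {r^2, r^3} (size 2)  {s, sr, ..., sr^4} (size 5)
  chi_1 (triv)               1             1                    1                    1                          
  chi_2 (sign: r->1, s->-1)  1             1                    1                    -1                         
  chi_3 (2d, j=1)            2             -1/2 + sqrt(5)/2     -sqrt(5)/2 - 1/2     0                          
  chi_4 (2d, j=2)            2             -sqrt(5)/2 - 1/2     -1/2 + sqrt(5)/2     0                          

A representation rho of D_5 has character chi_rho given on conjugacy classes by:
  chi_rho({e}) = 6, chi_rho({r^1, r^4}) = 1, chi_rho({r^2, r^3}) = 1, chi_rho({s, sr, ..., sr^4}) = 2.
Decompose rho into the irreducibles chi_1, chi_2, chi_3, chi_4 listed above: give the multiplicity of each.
Multiplicities: chi_1: 2, chi_2: 0, chi_3: 1, chi_4: 1.

Working: Use <chi_rho, chi> = (1/|G|) sum_C |C| * chi_rho(C) * conj(chi(C)) with |G| = 10 for each irreducible chi in the table:
  <chi_rho, chi_1> = (1/10)[1*(6)*conj(1) + 2*(1)*conj(1) + 2*(1)*conj(1) + 5*(2)*conj(1)]
      = (1/10)[(6) + (2) + (2) + (10)] = 20/10 = 2
  <chi_rho, chi_2> = (1/10)[1*(6)*conj(1) + 2*(1)*conj(1) + 2*(1)*conj(1) + 5*(2)*conj(-1)]
      = (1/10)[(6) + (2) + (2) + (-10)] = 0/10 = 0
  <chi_rho, chi_3> = (1/10)[1*(6)*conj(2) + 2*(1)*conj(-1/2 + sqrt(5)/2) + 2*(1)*conj(-sqrt(5)/2 - 1/2) + 5*(2)*conj(0)]
      = (1/10)[(12) + (-1 + sqrt(5)) + (-sqrt(5) - 1) + (0)] = 10/10 = 1
  <chi_rho, chi_4> = (1/10)[1*(6)*conj(2) + 2*(1)*conj(-sqrt(5)/2 - 1/2) + 2*(1)*conj(-1/2 + sqrt(5)/2) + 5*(2)*conj(0)]
      = (1/10)[(12) + (-sqrt(5) - 1) + (-1 + sqrt(5)) + (0)] = 10/10 = 1
Dimension check: dim(rho) = sum (mult * dim) = 2*1 + 0*1 + 1*2 + 1*2 = 6 = chi_rho(e) = 6.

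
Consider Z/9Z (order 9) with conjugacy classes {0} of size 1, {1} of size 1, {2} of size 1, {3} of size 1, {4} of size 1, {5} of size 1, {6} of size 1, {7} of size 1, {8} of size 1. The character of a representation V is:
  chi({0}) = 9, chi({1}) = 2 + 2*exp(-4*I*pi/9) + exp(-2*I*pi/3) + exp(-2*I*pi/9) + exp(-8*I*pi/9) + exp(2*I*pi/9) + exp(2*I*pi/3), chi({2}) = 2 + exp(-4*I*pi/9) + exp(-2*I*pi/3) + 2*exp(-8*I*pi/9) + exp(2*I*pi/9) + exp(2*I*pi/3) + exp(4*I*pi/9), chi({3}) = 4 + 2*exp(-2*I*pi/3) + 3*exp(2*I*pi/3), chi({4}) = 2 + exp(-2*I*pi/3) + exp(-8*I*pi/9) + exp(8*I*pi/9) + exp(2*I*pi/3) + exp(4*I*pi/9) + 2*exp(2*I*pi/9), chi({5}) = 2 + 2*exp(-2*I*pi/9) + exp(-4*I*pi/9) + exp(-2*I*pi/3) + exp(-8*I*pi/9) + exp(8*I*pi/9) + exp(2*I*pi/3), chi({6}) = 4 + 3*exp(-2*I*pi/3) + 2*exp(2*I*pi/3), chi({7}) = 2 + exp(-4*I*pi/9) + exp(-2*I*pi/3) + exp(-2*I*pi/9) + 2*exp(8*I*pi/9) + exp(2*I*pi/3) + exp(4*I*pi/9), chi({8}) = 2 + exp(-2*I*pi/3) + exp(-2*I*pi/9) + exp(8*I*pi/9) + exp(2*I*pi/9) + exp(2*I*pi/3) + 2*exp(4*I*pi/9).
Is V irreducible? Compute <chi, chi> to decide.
Not irreducible (reducible): <chi, chi> = 13 > 1.

Justification: <chi, chi> = (1/|G|) sum_C |C| * |chi(C)|^2 = (1/9)[1*|9|^2 + 1*|2 + 2*exp(-4*I*pi/9) + exp(-2*I*pi/3) + exp(-2*I*pi/9) + exp(-8*I*pi/9) + exp(2*I*pi/9) + exp(2*I*pi/3)|^2 + 1*|2 + exp(-4*I*pi/9) + exp(-2*I*pi/3) + 2*exp(-8*I*pi/9) + exp(2*I*pi/9) + exp(2*I*pi/3) + exp(4*I*pi/9)|^2 + 1*|4 + 2*exp(-2*I*pi/3) + 3*exp(2*I*pi/3)|^2 + 1*|2 + exp(-2*I*pi/3) + exp(-8*I*pi/9) + exp(8*I*pi/9) + exp(2*I*pi/3) + exp(4*I*pi/9) + 2*exp(2*I*pi/9)|^2 + 1*|2 + 2*exp(-2*I*pi/9) + exp(-4*I*pi/9) + exp(-2*I*pi/3) + exp(-8*I*pi/9) + exp(8*I*pi/9) + exp(2*I*pi/3)|^2 + 1*|4 + 3*exp(-2*I*pi/3) + 2*exp(2*I*pi/3)|^2 + 1*|2 + exp(-4*I*pi/9) + exp(-2*I*pi/3) + exp(-2*I*pi/9) + 2*exp(8*I*pi/9) + exp(2*I*pi/3) + exp(4*I*pi/9)|^2 + 1*|2 + exp(-2*I*pi/3) + exp(-2*I*pi/9) + exp(8*I*pi/9) + exp(2*I*pi/9) + exp(2*I*pi/3) + 2*exp(4*I*pi/9)|^2]
  = (1/9)[(81) + (13 + 10*exp(-4*I*pi/9) + 8*exp(-2*I*pi/3) + 9*exp(-2*I*pi/9) + 7*exp(-8*I*pi/9) + 7*exp(8*I*pi/9) + 9*exp(2*I*pi/9) + 8*exp(2*I*pi/3) + 10*exp(4*I*pi/9)) + (13 + 9*exp(-4*I*pi/9) + 8*exp(-2*I*pi/3) + 7*exp(-2*I*pi/9) + 10*exp(-8*I*pi/9) + 10*exp(8*I*pi/9) + 7*exp(2*I*pi/9) + 8*exp(2*I*pi/3) + 9*exp(4*I*pi/9)) + (3) + (13 + 8*exp(-2*I*pi/3) + 7*exp(-4*I*pi/9) + 10*exp(-2*I*pi/9) + 9*exp(-8*I*pi/9) + 9*exp(8*I*pi/9) + 10*exp(2*I*pi/9) + 7*exp(4*I*pi/9) + 8*exp(2*I*pi/3)) + (13 + 8*exp(-2*I*pi/3) + 7*exp(-4*I*pi/9) + 10*exp(-2*I*pi/9) + 9*exp(-8*I*pi/9) + 9*exp(8*I*pi/9) + 10*exp(2*I*pi/9) + 7*exp(4*I*pi/9) + 8*exp(2*I*pi/3)) + (3) + (13 + 9*exp(-4*I*pi/9) + 8*exp(-2*I*pi/3) + 7*exp(-2*I*pi/9) + 10*exp(-8*I*pi/9) + 10*exp(8*I*pi/9) + 7*exp(2*I*pi/9) + 8*exp(2*I*pi/3) + 9*exp(4*I*pi/9)) + (13 + 10*exp(-4*I*pi/9) + 8*exp(-2*I*pi/3) + 9*exp(-2*I*pi/9) + 7*exp(-8*I*pi/9) + 7*exp(8*I*pi/9) + 9*exp(2*I*pi/9) + 8*exp(2*I*pi/3) + 10*exp(4*I*pi/9))] = 117/9 = 13.
(Exp terms are combined using exp(i*s)*conj(exp(i*t)) = exp(i*(s-t)), and sums of them are collapsed using the identity that for every m > 1 the m distinct m-th roots of unity sum to 0, e.g. 1 + exp(2*I*pi/3) + exp(-2*I*pi/3) = 0.)
A character is irreducible iff <chi, chi> = 1, so this representation is reducible.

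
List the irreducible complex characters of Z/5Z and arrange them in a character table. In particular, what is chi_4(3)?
Character table of Z/5Z (irreps indexed chi_0,...,chi_4 with chi_k(m) = zeta_5^(k*m), zeta_5 = exp(2*pi*i/5)):
  irrep \ class  {0} (size 1)  {1} (size 1)    {2} (size 1)    {3} (size 1)    {4} (size 1)  
  chi_0          1             1               1               1               1             
  chi_1          1             exp(2*I*pi/5)   exp(4*I*pi/5)   exp(-4*I*pi/5)  exp(-2*I*pi/5)
  chi_2          1             exp(4*I*pi/5)   exp(-2*I*pi/5)  exp(2*I*pi/5)   exp(-4*I*pi/5)
  chi_3          1             exp(-4*I*pi/5)  exp(2*I*pi/5)   exp(-2*I*pi/5)  exp(4*I*pi/5) 
  chi_4          1             exp(-2*I*pi/5)  exp(-4*I*pi/5)  exp(4*I*pi/5)   exp(2*I*pi/5) 

Spot check: chi_4(3) = zeta_5^(4*3) = zeta_5^12 = exp(4*I*pi/5).

Proof sketch: Z/5Z is abelian, so all 5 irreducible complex representations are 1-dimensional. They are given by chi_k(m) = zeta_5^(k*m) for k = 0,...,4. Row orthogonality: sum_m chi_k(m) conj(chi_l(m)) = 5 * [k = l].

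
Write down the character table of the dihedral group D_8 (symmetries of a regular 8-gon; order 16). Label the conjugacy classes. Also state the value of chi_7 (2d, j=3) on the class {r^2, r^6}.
Conjugacy classes: {e} of size 1, {r^4} of size 1, {r^1, r^7} of size 2, {r^2, r^6} of size 2, {r^3, r^5} of size 2, {s, sr^2, ...} of size 4, {sr, sr^3, ...} of size 4.
Character table:
  irrep \ class              {e} (size 1)  {r^4} (size 1)  {r^1, r^7} (size 2)  {r^2, r^6} (size 2)  {r^3, r^5} (size 2)  {s, sr^2, ...} (size 4)  {sr, sr^3, ...} (size 4)
  chi_1 (triv)               1             1               1                    1                    1                    1                        1                       
  chi_2 (sign: r->1, s->-1)  1             1               1                    1                    1                    -1                       -1                      
  chi_3 (r->-1, s->1)        1             1               -1                   1                    -1                   1                        -1                      
  chi_4 (r->-1, s->-1)       1             1               -1                   1                    -1                   -1                       1                       
  chi_5 (2d, j=1)            2             -2              sqrt(2)              0                    -sqrt(2)             0                        0                       
  chi_6 (2d, j=2)            2             2               0                    -2                   0                    0                        0                       
  chi_7 (2d, j=3)            2             -2              -sqrt(2)             0                    sqrt(2)              0                        0                       

Spot check: chi_7 (2d, j=3) on {r^2, r^6} = 0.

Working: D_8 has order 2*8 = 16 with 7 conjugacy classes, hence 7 irreducibles. Sum of squared dims 1 + 1 + 1 + 1 + 4 + 4 + 4 = 16 = |G|. Linear characters come from the abelianisation; the 2-dimensional irreps have character r^k -> 2*cos(2*pi*j*k/8), reflections -> 0.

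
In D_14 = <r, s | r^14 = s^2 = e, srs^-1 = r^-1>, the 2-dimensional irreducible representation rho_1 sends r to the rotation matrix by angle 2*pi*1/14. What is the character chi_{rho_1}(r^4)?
chi_{rho_1}(r^4) = 2*cos(2*pi*1*4/14) = -2*cos(3*pi/7)

Working: rho_1(r^4) is rotation by angle 2*pi*1*4/14, whose trace is 2*cos(2*pi*1*4/14) = -2*cos(3*pi/7).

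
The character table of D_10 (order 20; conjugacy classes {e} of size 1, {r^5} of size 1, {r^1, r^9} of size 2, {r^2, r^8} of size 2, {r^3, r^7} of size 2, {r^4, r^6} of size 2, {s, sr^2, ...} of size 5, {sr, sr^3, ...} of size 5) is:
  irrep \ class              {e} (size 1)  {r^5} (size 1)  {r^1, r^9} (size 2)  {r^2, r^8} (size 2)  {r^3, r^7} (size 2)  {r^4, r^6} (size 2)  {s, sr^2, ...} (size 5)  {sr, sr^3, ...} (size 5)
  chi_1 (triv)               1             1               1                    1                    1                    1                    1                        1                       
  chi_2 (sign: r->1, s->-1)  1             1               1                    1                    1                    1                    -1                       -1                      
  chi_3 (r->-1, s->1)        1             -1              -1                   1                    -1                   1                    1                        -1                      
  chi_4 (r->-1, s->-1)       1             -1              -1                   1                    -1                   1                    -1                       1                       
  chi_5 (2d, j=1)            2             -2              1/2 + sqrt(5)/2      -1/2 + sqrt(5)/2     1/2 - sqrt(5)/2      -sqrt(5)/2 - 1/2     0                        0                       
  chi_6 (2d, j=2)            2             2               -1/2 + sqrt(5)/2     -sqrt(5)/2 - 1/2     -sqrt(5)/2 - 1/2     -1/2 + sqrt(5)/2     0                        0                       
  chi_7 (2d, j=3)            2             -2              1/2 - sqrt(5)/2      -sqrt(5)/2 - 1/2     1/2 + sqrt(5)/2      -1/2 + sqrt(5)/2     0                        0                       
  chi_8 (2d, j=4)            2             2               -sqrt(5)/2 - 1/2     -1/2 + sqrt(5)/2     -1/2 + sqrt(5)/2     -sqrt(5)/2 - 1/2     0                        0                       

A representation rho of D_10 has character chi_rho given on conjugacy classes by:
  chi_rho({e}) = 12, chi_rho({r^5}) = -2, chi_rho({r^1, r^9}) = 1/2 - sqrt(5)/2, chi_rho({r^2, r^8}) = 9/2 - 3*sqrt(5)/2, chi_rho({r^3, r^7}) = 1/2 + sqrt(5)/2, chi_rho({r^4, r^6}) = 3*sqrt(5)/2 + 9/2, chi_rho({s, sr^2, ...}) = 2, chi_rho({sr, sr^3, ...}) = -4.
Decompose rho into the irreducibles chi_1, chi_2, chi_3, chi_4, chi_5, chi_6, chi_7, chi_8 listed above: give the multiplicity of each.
Multiplicities: chi_1: 1, chi_2: 2, chi_3: 3, chi_4: 0, chi_5: 0, chi_6: 1, chi_7: 2, chi_8: 0.

Solution. Use <chi_rho, chi> = (1/|G|) sum_C |C| * chi_rho(C) * conj(chi(C)) with |G| = 20 for each irreducible chi in the table:
  <chi_rho, chi_1> = (1/20)[1*(12)*conj(1) + 1*(-2)*conj(1) + 2*(1/2 - sqrt(5)/2)*conj(1) + 2*(9/2 - 3*sqrt(5)/2)*conj(1) + 2*(1/2 + sqrt(5)/2)*conj(1) + 2*(3*sqrt(5)/2 + 9/2)*conj(1) + 5*(2)*conj(1) + 5*(-4)*conj(1)]
      = (1/20)[(12) + (-2) + (1 - sqrt(5)) + (9 - 3*sqrt(5)) + (1 + sqrt(5)) + (3*sqrt(5) + 9) + (10) + (-20)] = 20/20 = 1
  <chi_rho, chi_2> = (1/20)[1*(12)*conj(1) + 1*(-2)*conj(1) + 2*(1/2 - sqrt(5)/2)*conj(1) + 2*(9/2 - 3*sqrt(5)/2)*conj(1) + 2*(1/2 + sqrt(5)/2)*conj(1) + 2*(3*sqrt(5)/2 + 9/2)*conj(1) + 5*(2)*conj(-1) + 5*(-4)*conj(-1)]
      = (1/20)[(12) + (-2) + (1 - sqrt(5)) + (9 - 3*sqrt(5)) + (1 + sqrt(5)) + (3*sqrt(5) + 9) + (-10) + (20)] = 40/20 = 2
  <chi_rho, chi_3> = (1/20)[1*(12)*conj(1) + 1*(-2)*conj(-1) + 2*(1/2 - sqrt(5)/2)*conj(-1) + 2*(9/2 - 3*sqrt(5)/2)*conj(1) + 2*(1/2 + sqrt(5)/2)*conj(-1) + 2*(3*sqrt(5)/2 + 9/2)*conj(1) + 5*(2)*conj(1) + 5*(-4)*conj(-1)]
      = (1/20)[(12) + (2) + (-1 + sqrt(5)) + (9 - 3*sqrt(5)) + (-sqrt(5) - 1) + (3*sqrt(5) + 9) + (10) + (20)] = 60/20 = 3
  <chi_rho, chi_4> = (1/20)[1*(12)*conj(1) + 1*(-2)*conj(-1) + 2*(1/2 - sqrt(5)/2)*conj(-1) + 2*(9/2 - 3*sqrt(5)/2)*conj(1) + 2*(1/2 + sqrt(5)/2)*conj(-1) + 2*(3*sqrt(5)/2 + 9/2)*conj(1) + 5*(2)*conj(-1) + 5*(-4)*conj(1)]
      = (1/20)[(12) + (2) + (-1 + sqrt(5)) + (9 - 3*sqrt(5)) + (-sqrt(5) - 1) + (3*sqrt(5) + 9) + (-10) + (-20)] = 0/20 = 0
  <chi_rho, chi_5> = (1/20)[1*(12)*conj(2) + 1*(-2)*conj(-2) + 2*(1/2 - sqrt(5)/2)*conj(1/2 + sqrt(5)/2) + 2*(9/2 - 3*sqrt(5)/2)*conj(-1/2 + sqrt(5)/2) + 2*(1/2 + sqrt(5)/2)*conj(1/2 - sqrt(5)/2) + 2*(3*sqrt(5)/2 + 9/2)*conj(-sqrt(5)/2 - 1/2) + 5*(2)*conj(0) + 5*(-4)*conj(0)]
      = (1/20)[(24) + (4) + (-2) + (-12 + 6*sqrt(5)) + (-2) + (-6*sqrt(5) - 12) + (0) + (0)] = 0/20 = 0
  <chi_rho, chi_6> = (1/20)[1*(12)*conj(2) + 1*(-2)*conj(2) + 2*(1/2 - sqrt(5)/2)*conj(-1/2 + sqrt(5)/2) + 2*(9/2 - 3*sqrt(5)/2)*conj(-sqrt(5)/2 - 1/2) + 2*(1/2 + sqrt(5)/2)*conj(-sqrt(5)/2 - 1/2) + 2*(3*sqrt(5)/2 + 9/2)*conj(-1/2 + sqrt(5)/2) + 5*(2)*conj(0) + 5*(-4)*conj(0)]
      = (1/20)[(24) + (-4) + (-3 + sqrt(5)) + (3 - 3*sqrt(5)) + (-3 - sqrt(5)) + (3 + 3*sqrt(5)) + (0) + (0)] = 20/20 = 1
  <chi_rho, chi_7> = (1/20)[1*(12)*conj(2) + 1*(-2)*conj(-2) + 2*(1/2 - sqrt(5)/2)*conj(1/2 - sqrt(5)/2) + 2*(9/2 - 3*sqrt(5)/2)*conj(-sqrt(5)/2 - 1/2) + 2*(1/2 + sqrt(5)/2)*conj(1/2 + sqrt(5)/2) + 2*(3*sqrt(5)/2 + 9/2)*conj(-1/2 + sqrt(5)/2) + 5*(2)*conj(0) + 5*(-4)*conj(0)]
      = (1/20)[(24) + (4) + (3 - sqrt(5)) + (3 - 3*sqrt(5)) + (sqrt(5) + 3) + (3 + 3*sqrt(5)) + (0) + (0)] = 40/20 = 2
  <chi_rho, chi_8> = (1/20)[1*(12)*conj(2) + 1*(-2)*conj(2) + 2*(1/2 - sqrt(5)/2)*conj(-sqrt(5)/2 - 1/2) + 2*(9/2 - 3*sqrt(5)/2)*conj(-1/2 + sqrt(5)/2) + 2*(1/2 + sqrt(5)/2)*conj(-1/2 + sqrt(5)/2) + 2*(3*sqrt(5)/2 + 9/2)*conj(-sqrt(5)/2 - 1/2) + 5*(2)*conj(0) + 5*(-4)*conj(0)]
      = (1/20)[(24) + (-4) + (2) + (-12 + 6*sqrt(5)) + (2) + (-6*sqrt(5) - 12) + (0) + (0)] = 0/20 = 0
Dimension check: dim(rho) = sum (mult * dim) = 1*1 + 2*1 + 3*1 + 0*1 + 0*2 + 1*2 + 2*2 + 0*2 = 12 = chi_rho(e) = 12.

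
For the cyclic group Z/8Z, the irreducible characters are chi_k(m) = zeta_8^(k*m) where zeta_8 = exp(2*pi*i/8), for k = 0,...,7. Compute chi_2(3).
chi_2(3) = zeta_8^6 = -I

Argument: chi_2(3) = zeta_8^(2*3) = zeta_8^6. Since zeta_8^8 = 1, this equals zeta_8^6 = exp(2*pi*i*6/8) = -I.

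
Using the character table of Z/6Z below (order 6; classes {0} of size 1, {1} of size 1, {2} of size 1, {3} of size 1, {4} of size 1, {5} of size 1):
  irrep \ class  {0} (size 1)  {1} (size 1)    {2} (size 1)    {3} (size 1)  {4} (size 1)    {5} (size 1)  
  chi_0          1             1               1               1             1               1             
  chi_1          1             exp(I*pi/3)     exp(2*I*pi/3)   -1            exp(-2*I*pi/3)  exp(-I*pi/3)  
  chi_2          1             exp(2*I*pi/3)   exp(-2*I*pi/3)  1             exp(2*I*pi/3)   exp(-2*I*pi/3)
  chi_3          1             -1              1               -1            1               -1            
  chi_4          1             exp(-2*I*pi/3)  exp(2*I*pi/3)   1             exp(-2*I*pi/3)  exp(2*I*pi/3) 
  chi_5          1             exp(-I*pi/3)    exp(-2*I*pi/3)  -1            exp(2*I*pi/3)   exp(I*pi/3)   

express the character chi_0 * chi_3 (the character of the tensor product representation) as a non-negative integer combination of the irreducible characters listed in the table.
chi_0 tensor chi_3 = chi_3 (all other irreducibles have multiplicity 0).

Explanation: The character of a tensor product is the pointwise product (chi_0 * chi_3)(C) = chi_0(C) * chi_3(C):
  {0}: (1)*(1), {1}: (1)*(-1), {2}: (1)*(1), {3}: (1)*(-1), {4}: (1)*(1), {5}: (1)*(-1)
so (chi_0 * chi_3) takes values
  {0} -> 1, {1} -> -1, {2} -> 1, {3} -> -1, {4} -> 1, {5} -> -1.
Now take the inner product of this character with each irreducible chi from the table, <chi_0*chi_3, chi> = (1/6) sum_C |C| (chi_0*chi_3)(C) conj(chi(C)):
  <chi_0*chi_3, chi_0> = (1/6)[1*(1)*conj(1) + 1*(-1)*conj(1) + 1*(1)*conj(1) + 1*(-1)*conj(1) + 1*(1)*conj(1) + 1*(-1)*conj(1)]
      = (1/6)[(1) + (-1) + (1) + (-1) + (1) + (-1)] = 0/6 = 0
  <chi_0*chi_3, chi_1> = (1/6)[1*(1)*conj(1) + 1*(-1)*conj(exp(I*pi/3)) + 1*(1)*conj(exp(2*I*pi/3)) + 1*(-1)*conj(-1) + 1*(1)*conj(exp(-2*I*pi/3)) + 1*(-1)*conj(exp(-I*pi/3))]
      = (1/6)[(1) + (-exp(-I*pi/3)) + (exp(-2*I*pi/3)) + (1) + (exp(2*I*pi/3)) + (-exp(I*pi/3))] = 0/6 = 0
  <chi_0*chi_3, chi_2> = (1/6)[1*(1)*conj(1) + 1*(-1)*conj(exp(2*I*pi/3)) + 1*(1)*conj(exp(-2*I*pi/3)) + 1*(-1)*conj(1) + 1*(1)*conj(exp(2*I*pi/3)) + 1*(-1)*conj(exp(-2*I*pi/3))]
      = (1/6)[(1) + (-exp(-2*I*pi/3)) + (exp(2*I*pi/3)) + (-1) + (exp(-2*I*pi/3)) + (-exp(2*I*pi/3))] = 0/6 = 0
  <chi_0*chi_3, chi_3> = (1/6)[1*(1)*conj(1) + 1*(-1)*conj(-1) + 1*(1)*conj(1) + 1*(-1)*conj(-1) + 1*(1)*conj(1) + 1*(-1)*conj(-1)]
      = (1/6)[(1) + (1) + (1) + (1) + (1) + (1)] = 6/6 = 1
  <chi_0*chi_3, chi_4> = (1/6)[1*(1)*conj(1) + 1*(-1)*conj(exp(-2*I*pi/3)) + 1*(1)*conj(exp(2*I*pi/3)) + 1*(-1)*conj(1) + 1*(1)*conj(exp(-2*I*pi/3)) + 1*(-1)*conj(exp(2*I*pi/3))]
      = (1/6)[(1) + (-exp(2*I*pi/3)) + (exp(-2*I*pi/3)) + (-1) + (exp(2*I*pi/3)) + (-exp(-2*I*pi/3))] = 0/6 = 0
  <chi_0*chi_3, chi_5> = (1/6)[1*(1)*conj(1) + 1*(-1)*conj(exp(-I*pi/3)) + 1*(1)*conj(exp(-2*I*pi/3)) + 1*(-1)*conj(-1) + 1*(1)*conj(exp(2*I*pi/3)) + 1*(-1)*conj(exp(I*pi/3))]
      = (1/6)[(1) + (-exp(I*pi/3)) + (exp(2*I*pi/3)) + (1) + (exp(-2*I*pi/3)) + (-exp(-I*pi/3))] = 0/6 = 0
(Exp terms are combined using exp(i*s)*conj(exp(i*t)) = exp(i*(s-t)), and sums of them are collapsed using the identity that for every m > 1 the m distinct m-th roots of unity sum to 0, e.g. 1 + exp(2*I*pi/3) + exp(-2*I*pi/3) = 0.)
Hence the multiplicities are chi_3: 1. Dimension check: dim(chi_0)*dim(chi_3) = 1*1 = 1 and sum (mult * dim) = 1*1 = 1.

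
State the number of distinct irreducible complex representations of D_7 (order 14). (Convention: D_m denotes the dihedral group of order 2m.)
5

Reasoning: The number of irreducible complex representations of a finite group equals its number of conjugacy classes. D_7 has 5 conjugacy classes ((n+3)/2 for n odd), so D_7 (order 14) has exactly 5 irreducible complex representations.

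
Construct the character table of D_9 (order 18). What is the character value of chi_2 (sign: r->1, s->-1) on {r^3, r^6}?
Conjugacy classes: {e} of size 1, {r^1, r^8} of size 2, {r^2, r^7} of size 2, {r^3, r^6} of size 2, {r^4, r^5} of size 2, {s, sr, ..., sr^8} of size 9.
Character table:
  irrep \ class              {e} (size 1)  {r^1, r^8} (size 2)  {r^2, r^7} (size 2)  {r^3, r^6} (size 2)  {r^4, r^5} (size 2)  {s, sr, ..., sr^8} (size 9)
  chi_1 (triv)               1             1                    1                    1                    1                    1                          
  chi_2 (sign: r->1, s->-1)  1             1                    1                    1                    1                    -1                         
  chi_3 (2d, j=1)            2             2*cos(2*pi/9)        2*cos(4*pi/9)        -1                   -2*cos(pi/9)         0                          
  chi_4 (2d, j=2)            2             2*cos(4*pi/9)        -2*cos(pi/9)         -1                   2*cos(2*pi/9)        0                          
  chi_5 (2d, j=3)            2             -1                   -1                   2                    -1                   0                          
  chi_6 (2d, j=4)            2             -2*cos(pi/9)         2*cos(2*pi/9)        -1                   2*cos(4*pi/9)        0                          

Spot check: chi_2 (sign: r->1, s->-1) on {r^3, r^6} = 1.

Reasoning: D_9 has order 2*9 = 18 with 6 conjugacy classes, hence 6 irreducibles. Sum of squared dims 1 + 1 + 4 + 4 + 4 + 4 = 18 = |G|. Linear characters come from the abelianisation; the 2-dimensional irreps have character r^k -> 2*cos(2*pi*j*k/9), reflections -> 0.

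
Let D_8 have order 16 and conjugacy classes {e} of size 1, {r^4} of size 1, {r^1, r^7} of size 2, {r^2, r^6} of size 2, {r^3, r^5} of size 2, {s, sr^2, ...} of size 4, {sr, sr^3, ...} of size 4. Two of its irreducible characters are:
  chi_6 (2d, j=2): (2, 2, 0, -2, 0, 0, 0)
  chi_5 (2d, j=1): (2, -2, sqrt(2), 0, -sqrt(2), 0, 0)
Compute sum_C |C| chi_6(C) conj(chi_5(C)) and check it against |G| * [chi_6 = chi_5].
Sum = 0; so <chi_6, chi_5> = 0 (distinct irreducibles are orthogonal).

Explanation: Compute term by term over conjugacy classes (|C| * chi_6(C) * conj(chi_5(C))):
  1*(2)*conj(2) + 1*(2)*conj(-2) + 2*(0)*conj(sqrt(2)) + 2*(-2)*conj(0) + 2*(0)*conj(-sqrt(2)) + 4*(0)*conj(0) + 4*(0)*conj(0)
  = (4) + (-4) + (0) + (0) + (0) + (0) + (0)
  = 0.
Dividing by |G| = 16 gives 0/16 = 0, matching the row-orthogonality relation <chi_6, chi_5> = [chi_6 = chi_5].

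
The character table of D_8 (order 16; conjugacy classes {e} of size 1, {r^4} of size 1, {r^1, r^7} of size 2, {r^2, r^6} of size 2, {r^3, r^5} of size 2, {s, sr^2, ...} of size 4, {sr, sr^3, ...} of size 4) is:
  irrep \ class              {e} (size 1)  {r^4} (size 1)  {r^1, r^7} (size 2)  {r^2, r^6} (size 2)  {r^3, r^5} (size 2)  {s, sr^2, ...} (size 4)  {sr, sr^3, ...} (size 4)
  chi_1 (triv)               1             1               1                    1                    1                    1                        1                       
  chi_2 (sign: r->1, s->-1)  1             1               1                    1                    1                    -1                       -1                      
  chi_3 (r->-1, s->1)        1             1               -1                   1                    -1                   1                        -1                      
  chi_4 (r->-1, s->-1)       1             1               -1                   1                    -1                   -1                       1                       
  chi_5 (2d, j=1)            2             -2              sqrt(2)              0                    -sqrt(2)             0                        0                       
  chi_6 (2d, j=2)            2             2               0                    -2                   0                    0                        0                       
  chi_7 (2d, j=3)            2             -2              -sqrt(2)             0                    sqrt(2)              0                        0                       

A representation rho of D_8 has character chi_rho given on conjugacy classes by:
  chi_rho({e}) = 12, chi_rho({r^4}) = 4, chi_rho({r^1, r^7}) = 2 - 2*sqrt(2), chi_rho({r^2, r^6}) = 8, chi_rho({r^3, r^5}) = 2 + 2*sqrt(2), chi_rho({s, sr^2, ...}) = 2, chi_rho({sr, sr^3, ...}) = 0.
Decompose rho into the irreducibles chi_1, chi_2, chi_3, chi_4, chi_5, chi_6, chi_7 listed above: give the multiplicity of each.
Multiplicities: chi_1: 3, chi_2: 2, chi_3: 2, chi_4: 1, chi_5: 0, chi_6: 0, chi_7: 2.

Argument: Use <chi_rho, chi> = (1/|G|) sum_C |C| * chi_rho(C) * conj(chi(C)) with |G| = 16 for each irreducible chi in the table:
  <chi_rho, chi_1> = (1/16)[1*(12)*conj(1) + 1*(4)*conj(1) + 2*(2 - 2*sqrt(2))*conj(1) + 2*(8)*conj(1) + 2*(2 + 2*sqrt(2))*conj(1) + 4*(2)*conj(1) + 4*(0)*conj(1)]
      = (1/16)[(12) + (4) + (4 - 4*sqrt(2)) + (16) + (4 + 4*sqrt(2)) + (8) + (0)] = 48/16 = 3
  <chi_rho, chi_2> = (1/16)[1*(12)*conj(1) + 1*(4)*conj(1) + 2*(2 - 2*sqrt(2))*conj(1) + 2*(8)*conj(1) + 2*(2 + 2*sqrt(2))*conj(1) + 4*(2)*conj(-1) + 4*(0)*conj(-1)]
      = (1/16)[(12) + (4) + (4 - 4*sqrt(2)) + (16) + (4 + 4*sqrt(2)) + (-8) + (0)] = 32/16 = 2
  <chi_rho, chi_3> = (1/16)[1*(12)*conj(1) + 1*(4)*conj(1) + 2*(2 - 2*sqrt(2))*conj(-1) + 2*(8)*conj(1) + 2*(2 + 2*sqrt(2))*conj(-1) + 4*(2)*conj(1) + 4*(0)*conj(-1)]
      = (1/16)[(12) + (4) + (-4 + 4*sqrt(2)) + (16) + (-4*sqrt(2) - 4) + (8) + (0)] = 32/16 = 2
  <chi_rho, chi_4> = (1/16)[1*(12)*conj(1) + 1*(4)*conj(1) + 2*(2 - 2*sqrt(2))*conj(-1) + 2*(8)*conj(1) + 2*(2 + 2*sqrt(2))*conj(-1) + 4*(2)*conj(-1) + 4*(0)*conj(1)]
      = (1/16)[(12) + (4) + (-4 + 4*sqrt(2)) + (16) + (-4*sqrt(2) - 4) + (-8) + (0)] = 16/16 = 1
  <chi_rho, chi_5> = (1/16)[1*(12)*conj(2) + 1*(4)*conj(-2) + 2*(2 - 2*sqrt(2))*conj(sqrt(2)) + 2*(8)*conj(0) + 2*(2 + 2*sqrt(2))*conj(-sqrt(2)) + 4*(2)*conj(0) + 4*(0)*conj(0)]
      = (1/16)[(24) + (-8) + (-8 + 4*sqrt(2)) + (0) + (-8 - 4*sqrt(2)) + (0) + (0)] = 0/16 = 0
  <chi_rho, chi_6> = (1/16)[1*(12)*conj(2) + 1*(4)*conj(2) + 2*(2 - 2*sqrt(2))*conj(0) + 2*(8)*conj(-2) + 2*(2 + 2*sqrt(2))*conj(0) + 4*(2)*conj(0) + 4*(0)*conj(0)]
      = (1/16)[(24) + (8) + (0) + (-32) + (0) + (0) + (0)] = 0/16 = 0
  <chi_rho, chi_7> = (1/16)[1*(12)*conj(2) + 1*(4)*conj(-2) + 2*(2 - 2*sqrt(2))*conj(-sqrt(2)) + 2*(8)*conj(0) + 2*(2 + 2*sqrt(2))*conj(sqrt(2)) + 4*(2)*conj(0) + 4*(0)*conj(0)]
      = (1/16)[(24) + (-8) + (8 - 4*sqrt(2)) + (0) + (4*sqrt(2) + 8) + (0) + (0)] = 32/16 = 2
Dimension check: dim(rho) = sum (mult * dim) = 3*1 + 2*1 + 2*1 + 1*1 + 0*2 + 0*2 + 2*2 = 12 = chi_rho(e) = 12.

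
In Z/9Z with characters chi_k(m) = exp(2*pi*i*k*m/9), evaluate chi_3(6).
chi_3(6) = zeta_9^18 = 1

Working: chi_3(6) = zeta_9^(3*6) = zeta_9^18. Since zeta_9^9 = 1, this equals zeta_9^0 = exp(2*pi*i*0/9) = 1.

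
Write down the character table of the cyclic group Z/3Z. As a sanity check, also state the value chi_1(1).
Character table of Z/3Z (irreps indexed chi_0,...,chi_2 with chi_k(m) = zeta_3^(k*m), zeta_3 = exp(2*pi*i/3)):
  irrep \ class  {0} (size 1)  {1} (size 1)    {2} (size 1)  
  chi_0          1             1               1             
  chi_1          1             exp(2*I*pi/3)   exp(-2*I*pi/3)
  chi_2          1             exp(-2*I*pi/3)  exp(2*I*pi/3) 

Spot check: chi_1(1) = zeta_3^(1*1) = zeta_3^1 = exp(2*I*pi/3).

Derivation: Z/3Z is abelian, so all 3 irreducible complex representations are 1-dimensional. They are given by chi_k(m) = zeta_3^(k*m) for k = 0,...,2. Row orthogonality: sum_m chi_k(m) conj(chi_l(m)) = 3 * [k = l].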